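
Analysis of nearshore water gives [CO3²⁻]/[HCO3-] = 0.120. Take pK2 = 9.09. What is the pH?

pH = 8.17

From K2 = [H⁺][CO3²⁻]/[HCO3-]:  pH = pK2 + log₁₀([CO3²⁻]/[HCO3-])
log₁₀(0.120) = -0.921
pH = 9.09 + (-0.921) = 8.17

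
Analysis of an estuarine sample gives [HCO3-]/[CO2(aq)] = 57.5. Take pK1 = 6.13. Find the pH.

From K1 = [H⁺][HCO3-]/[CO2(aq)]:  pH = pK1 + log₁₀([HCO3-]/[CO2(aq)])
log₁₀(57.5) = +1.760
pH = 6.13 + (+1.760) = 7.89

pH = 7.89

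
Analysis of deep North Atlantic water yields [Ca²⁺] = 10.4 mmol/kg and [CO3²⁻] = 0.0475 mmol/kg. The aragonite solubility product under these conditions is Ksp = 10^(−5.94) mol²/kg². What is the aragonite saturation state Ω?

Ω = 0.430

Ksp = 10^(−5.94) = 1.148×10^-6
Ω = [Ca²⁺][CO3²⁻]/Ksp = (10.4×10^-3)(0.0475×10^-3) / 1.148×10^-6 = 0.430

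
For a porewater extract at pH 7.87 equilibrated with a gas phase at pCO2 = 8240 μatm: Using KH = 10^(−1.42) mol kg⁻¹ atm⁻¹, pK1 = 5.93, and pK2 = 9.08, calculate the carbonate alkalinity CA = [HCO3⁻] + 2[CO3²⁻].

[CO2*] = KH · pCO2 = 10^(−1.42) × 8240×10^-6 = 3.133×10^-4 mol/kg
α₀ = 1/(1 + K1/[H⁺] + K1K2/[H⁺]²) = 1/(1 + 10^+1.94 + 10^+0.73) = 0.01070
DIC = [CO2*]/α₀ = 3.133×10^-4 / 0.01070 = 29.28 mmol/kg
CA = (α₁ + 2α₂)·DIC = (0.9318 + 2×0.05746) × 29.28 = 30.6 mmol/kg

CA = 30.6 mmol/kg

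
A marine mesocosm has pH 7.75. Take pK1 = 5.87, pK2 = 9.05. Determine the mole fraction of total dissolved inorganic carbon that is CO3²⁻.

α₂ = 1 / (1 + [H⁺]/K2 + [H⁺]²/(K1K2)) = 1 / (1 + 10^+1.30 + 10^-0.58)
   = 1 / (1 + 19.953 + 0.26303) = 1/21.216 = 0.04714

α₂ = 0.0471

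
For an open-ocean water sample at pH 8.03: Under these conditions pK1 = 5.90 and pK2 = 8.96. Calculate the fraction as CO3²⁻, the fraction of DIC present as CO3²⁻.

α₂ = 0.104

α₂ = 1 / (1 + [H⁺]/K2 + [H⁺]²/(K1K2)) = 1 / (1 + 10^+0.93 + 10^-1.20)
   = 1 / (1 + 8.5114 + 0.063096) = 1/9.5745 = 0.1044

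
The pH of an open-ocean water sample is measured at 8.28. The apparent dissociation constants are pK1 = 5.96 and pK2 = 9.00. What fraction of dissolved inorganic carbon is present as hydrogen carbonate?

α₁ = 1 / (1 + [H⁺]/K1 + K2/[H⁺]) = 1 / (1 + 10^-2.32 + 10^-0.72)
   = 1 / (1 + 0.0047863 + 0.19055) = 1/1.1953 = 0.8366

α₁ = 0.837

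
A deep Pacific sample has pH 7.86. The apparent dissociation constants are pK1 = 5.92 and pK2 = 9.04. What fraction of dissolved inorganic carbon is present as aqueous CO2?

α₀ = 0.0107

α₀ = 1 / (1 + K1/[H⁺] + K1K2/[H⁺]²) = 1 / (1 + 10^+1.94 + 10^+0.76)
   = 1 / (1 + 87.096 + 5.7544) = 1/93.851 = 0.01066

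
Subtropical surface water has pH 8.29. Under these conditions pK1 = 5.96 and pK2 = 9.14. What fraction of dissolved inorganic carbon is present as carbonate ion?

α₂ = 1 / (1 + [H⁺]/K2 + [H⁺]²/(K1K2)) = 1 / (1 + 10^+0.85 + 10^-1.48)
   = 1 / (1 + 7.0795 + 0.033113) = 1/8.1126 = 0.1233

α₂ = 0.123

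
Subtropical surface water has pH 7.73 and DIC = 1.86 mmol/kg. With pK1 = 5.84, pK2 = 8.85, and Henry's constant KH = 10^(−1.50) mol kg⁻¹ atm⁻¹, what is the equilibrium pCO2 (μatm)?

pCO2 = 696 μatm

α₀ = 1 / (1 + K1/[H⁺] + K1K2/[H⁺]²) = 1 / (1 + 10^+1.89 + 10^+0.77)
   = 1 / (1 + 77.625 + 5.8884) = 1/84.513 = 0.01183
[CO2*] = α₀ × DIC = 0.01183 × 1.86 = 0.02201 mmol/kg
pCO2 = [CO2*]/KH = 2.201×10^-5 / 3.162×10^-2 = 696 μatm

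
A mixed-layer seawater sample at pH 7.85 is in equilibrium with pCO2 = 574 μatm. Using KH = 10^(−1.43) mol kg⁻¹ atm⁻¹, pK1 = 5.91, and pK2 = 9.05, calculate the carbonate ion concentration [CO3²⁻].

[CO2*] = KH · pCO2 = 10^(−1.43) × 574×10^-6 = 2.133×10^-5 mol/kg
α₀ = 1/(1 + K1/[H⁺] + K1K2/[H⁺]²) = 1/(1 + 10^+1.94 + 10^+0.74) = 0.01068
DIC = [CO2*]/α₀ = 2.133×10^-5 / 0.01068 = 1.996 mmol/kg
[CO3²⁻] = α₂·DIC; α₂ = 0.05872, so [CO3²⁻] = 0.05872 × 1.996 = 0.117 mmol/kg

[CO3²⁻] = 0.117 mmol/kg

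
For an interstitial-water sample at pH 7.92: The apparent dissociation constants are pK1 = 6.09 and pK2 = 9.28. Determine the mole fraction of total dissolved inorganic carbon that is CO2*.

α₀ = 0.0140

α₀ = 1 / (1 + K1/[H⁺] + K1K2/[H⁺]²) = 1 / (1 + 10^+1.83 + 10^+0.47)
   = 1 / (1 + 67.608 + 2.9512) = 1/71.560 = 0.01397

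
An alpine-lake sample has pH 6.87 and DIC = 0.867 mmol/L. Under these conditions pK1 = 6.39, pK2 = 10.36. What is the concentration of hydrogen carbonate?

α₁ = 1 / (1 + [H⁺]/K1 + K2/[H⁺]) = 1 / (1 + 10^-0.48 + 10^-3.49)
   = 1 / (1 + 0.33113 + 0.00032359) = 1/1.3315 = 0.7511
[HCO3⁻] = α₁ × DIC = 0.7511 × 0.867 = 0.651 mmol/L

[HCO3⁻] = 0.651 mmol/L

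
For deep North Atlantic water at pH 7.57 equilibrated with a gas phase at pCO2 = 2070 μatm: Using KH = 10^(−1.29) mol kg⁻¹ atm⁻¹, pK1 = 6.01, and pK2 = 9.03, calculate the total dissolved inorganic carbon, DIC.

DIC = 4.09 mmol/kg

[CO2*] = KH · pCO2 = 10^(−1.29) × 2070×10^-6 = 1.062×10^-4 mol/kg
α₀ = 1/(1 + K1/[H⁺] + K1K2/[H⁺]²) = 1/(1 + 10^+1.56 + 10^+0.10) = 0.02593
DIC = [CO2*]/α₀ = 1.062×10^-4 / 0.02593 = 4.09 mmol/kg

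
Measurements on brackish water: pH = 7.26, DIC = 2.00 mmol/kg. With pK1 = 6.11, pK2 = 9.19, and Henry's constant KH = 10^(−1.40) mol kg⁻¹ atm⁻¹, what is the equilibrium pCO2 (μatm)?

pCO2 = 3290 μatm

α₀ = 1 / (1 + K1/[H⁺] + K1K2/[H⁺]²) = 1 / (1 + 10^+1.15 + 10^-0.78)
   = 1 / (1 + 14.125 + 0.16596) = 1/15.291 = 0.06540
[CO2*] = α₀ × DIC = 0.06540 × 2.00 = 0.1308 mmol/kg
pCO2 = [CO2*]/KH = 1.308×10^-4 / 3.981×10^-2 = 3290 μatm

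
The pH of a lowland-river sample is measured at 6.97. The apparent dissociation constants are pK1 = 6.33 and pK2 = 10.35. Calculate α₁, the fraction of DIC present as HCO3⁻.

α₁ = 0.813

α₁ = 1 / (1 + [H⁺]/K1 + K2/[H⁺]) = 1 / (1 + 10^-0.64 + 10^-3.38)
   = 1 / (1 + 0.22909 + 0.00041687) = 1/1.2295 = 0.8133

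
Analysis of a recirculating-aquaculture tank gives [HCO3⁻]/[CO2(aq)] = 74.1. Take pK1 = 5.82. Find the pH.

pH = 7.69

From K1 = [H⁺][HCO3⁻]/[CO2(aq)]:  pH = pK1 + log₁₀([HCO3⁻]/[CO2(aq)])
log₁₀(74.1) = +1.870
pH = 5.82 + (+1.870) = 7.69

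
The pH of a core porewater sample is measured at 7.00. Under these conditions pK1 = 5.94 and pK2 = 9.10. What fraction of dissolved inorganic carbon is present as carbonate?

α₂ = 0.00725

α₂ = 1 / (1 + [H⁺]/K2 + [H⁺]²/(K1K2)) = 1 / (1 + 10^+2.10 + 10^+1.04)
   = 1 / (1 + 125.89 + 10.965) = 1/137.86 = 0.007254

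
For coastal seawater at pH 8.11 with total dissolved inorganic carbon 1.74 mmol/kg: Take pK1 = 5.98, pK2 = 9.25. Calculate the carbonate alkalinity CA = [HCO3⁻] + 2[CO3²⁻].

CA = [HCO3⁻] + 2[CO3²⁻] = (α₁ + 2α₂)·DIC
At pH 8.11: [H⁺]/K1 = 10^-2.13 = 0.0074131, K2/[H⁺] = 10^-1.14 = 0.072444
α₁ = 1/(1 + 0.0074131 + 0.072444) = 1/1.0799 = 0.9260; α₂ = α₁·K2/[H⁺] = 0.06709
α₁ + 2α₂ = 1.0602
CA = 1.0602 × 1.74 = 1.84 mmol/kg

CA = 1.84 mmol/kg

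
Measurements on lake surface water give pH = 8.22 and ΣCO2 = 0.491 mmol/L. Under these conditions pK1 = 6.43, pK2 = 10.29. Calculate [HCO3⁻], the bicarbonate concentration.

[HCO3⁻] = 0.479 mmol/L

α₁ = 1 / (1 + [H⁺]/K1 + K2/[H⁺]) = 1 / (1 + 10^-1.79 + 10^-2.07)
   = 1 / (1 + 0.016218 + 0.0085114) = 1/1.0247 = 0.9759
[HCO3⁻] = α₁ × DIC = 0.9759 × 0.491 = 0.479 mmol/L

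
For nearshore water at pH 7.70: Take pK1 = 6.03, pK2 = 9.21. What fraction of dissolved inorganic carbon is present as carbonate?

α₂ = 1 / (1 + [H⁺]/K2 + [H⁺]²/(K1K2)) = 1 / (1 + 10^+1.51 + 10^-0.16)
   = 1 / (1 + 32.359 + 0.69183) = 1/34.051 = 0.02937

α₂ = 0.0294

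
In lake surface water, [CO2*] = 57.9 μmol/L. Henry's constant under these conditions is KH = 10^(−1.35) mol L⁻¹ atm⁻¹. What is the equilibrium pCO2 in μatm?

pCO2 = 1300 μatm

KH = 10^(−1.35) = 4.467×10^-2 mol L⁻¹ atm⁻¹
pCO2 = [CO2*]/KH = 57.9×10^-6 / 4.467×10^-2 = 1.30×10^-3 atm = 1300 μatm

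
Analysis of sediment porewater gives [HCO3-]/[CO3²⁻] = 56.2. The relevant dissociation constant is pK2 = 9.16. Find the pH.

pH = 7.41

From K2 = [H⁺][CO3²⁻]/[HCO3-]:  pH = pK2 − log₁₀([HCO3-]/[CO3²⁻])
log₁₀(56.2) = +1.750
pH = 9.16 − (+1.750) = 7.41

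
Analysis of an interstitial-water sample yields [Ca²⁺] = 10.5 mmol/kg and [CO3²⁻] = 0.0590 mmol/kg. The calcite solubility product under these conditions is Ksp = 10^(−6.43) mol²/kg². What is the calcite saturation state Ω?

Ω = 1.67

Ksp = 10^(−6.43) = 3.715×10^-7
Ω = [Ca²⁺][CO3²⁻]/Ksp = (10.5×10^-3)(0.0590×10^-3) / 3.715×10^-7 = 1.67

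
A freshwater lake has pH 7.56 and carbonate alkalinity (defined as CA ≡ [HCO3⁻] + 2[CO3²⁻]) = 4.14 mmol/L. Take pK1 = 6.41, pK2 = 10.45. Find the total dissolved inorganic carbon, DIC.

DIC = 4.43 mmol/L

CA = [HCO3⁻] + 2[CO3²⁻] = (α₁ + 2α₂)·DIC
At pH 7.56: [H⁺]/K1 = 10^-1.15 = 0.070795, K2/[H⁺] = 10^-2.89 = 0.0012882
α₁ = 1/(1 + 0.070795 + 0.0012882) = 1/1.0721 = 0.9328; α₂ = α₁·K2/[H⁺] = 0.001202
α₁ + 2α₂ = 0.9352
DIC = CA / (α₁ + 2α₂) = 4.14 / 0.9352 = 4.43 mmol/L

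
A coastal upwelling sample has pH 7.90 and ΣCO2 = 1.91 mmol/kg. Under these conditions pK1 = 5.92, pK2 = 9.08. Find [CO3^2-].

[CO3²⁻] = 0.117 mmol/kg

α₂ = 1 / (1 + [H⁺]/K2 + [H⁺]²/(K1K2)) = 1 / (1 + 10^+1.18 + 10^-0.80)
   = 1 / (1 + 15.136 + 0.15849) = 1/16.294 = 0.06137
[CO3²⁻] = α₂ × DIC = 0.06137 × 1.91 = 0.117 mmol/kg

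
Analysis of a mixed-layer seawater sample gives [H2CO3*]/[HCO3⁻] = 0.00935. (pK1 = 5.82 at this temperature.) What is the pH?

pH = 7.85

From K1 = [H⁺][HCO3⁻]/[H2CO3*]:  pH = pK1 − log₁₀([H2CO3*]/[HCO3⁻])
log₁₀(0.00935) = -2.029
pH = 5.82 − (-2.029) = 7.85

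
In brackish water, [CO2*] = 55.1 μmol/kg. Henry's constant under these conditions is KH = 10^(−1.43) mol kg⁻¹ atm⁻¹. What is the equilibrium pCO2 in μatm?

pCO2 = 1480 μatm

KH = 10^(−1.43) = 3.715×10^-2 mol kg⁻¹ atm⁻¹
pCO2 = [CO2*]/KH = 55.1×10^-6 / 3.715×10^-2 = 1.48×10^-3 atm = 1480 μatm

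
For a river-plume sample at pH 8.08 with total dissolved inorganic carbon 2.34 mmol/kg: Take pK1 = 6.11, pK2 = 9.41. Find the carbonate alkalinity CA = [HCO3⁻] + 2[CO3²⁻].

CA = [HCO3⁻] + 2[CO3²⁻] = (α₁ + 2α₂)·DIC
At pH 8.08: [H⁺]/K1 = 10^-1.97 = 0.010715, K2/[H⁺] = 10^-1.33 = 0.046774
α₁ = 1/(1 + 0.010715 + 0.046774) = 1/1.0575 = 0.9456; α₂ = α₁·K2/[H⁺] = 0.04423
α₁ + 2α₂ = 1.0341
CA = 1.0341 × 2.34 = 2.42 mmol/kg

CA = 2.42 mmol/kg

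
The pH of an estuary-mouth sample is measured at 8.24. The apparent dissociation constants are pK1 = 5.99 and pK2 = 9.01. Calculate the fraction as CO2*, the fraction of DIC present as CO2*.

α₀ = 1 / (1 + K1/[H⁺] + K1K2/[H⁺]²) = 1 / (1 + 10^+2.25 + 10^+1.48)
   = 1 / (1 + 177.83 + 30.200) = 1/209.03 = 0.004784

α₀ = 0.00478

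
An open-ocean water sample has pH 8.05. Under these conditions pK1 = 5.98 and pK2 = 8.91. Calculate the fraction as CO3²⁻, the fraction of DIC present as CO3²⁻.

α₂ = 1 / (1 + [H⁺]/K2 + [H⁺]²/(K1K2)) = 1 / (1 + 10^+0.86 + 10^-1.21)
   = 1 / (1 + 7.2444 + 0.061660) = 1/8.3060 = 0.1204

α₂ = 0.120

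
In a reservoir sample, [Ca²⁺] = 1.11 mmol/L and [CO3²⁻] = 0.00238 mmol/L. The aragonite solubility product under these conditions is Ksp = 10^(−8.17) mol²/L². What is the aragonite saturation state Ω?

Ω = 0.391

Ksp = 10^(−8.17) = 6.761×10^-9
Ω = [Ca²⁺][CO3²⁻]/Ksp = (1.11×10^-3)(0.00238×10^-3) / 6.761×10^-9 = 0.391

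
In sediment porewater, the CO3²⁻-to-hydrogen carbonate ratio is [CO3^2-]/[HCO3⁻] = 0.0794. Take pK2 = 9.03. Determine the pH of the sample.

From K2 = [H⁺][CO3^2-]/[HCO3⁻]:  pH = pK2 + log₁₀([CO3^2-]/[HCO3⁻])
log₁₀(0.0794) = -1.100
pH = 9.03 + (-1.100) = 7.93

pH = 7.93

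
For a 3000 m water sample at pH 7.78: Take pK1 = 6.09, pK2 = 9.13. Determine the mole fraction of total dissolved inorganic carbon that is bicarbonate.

α₁ = 0.939

α₁ = 1 / (1 + [H⁺]/K1 + K2/[H⁺]) = 1 / (1 + 10^-1.69 + 10^-1.35)
   = 1 / (1 + 0.020417 + 0.044668) = 1/1.0651 = 0.9389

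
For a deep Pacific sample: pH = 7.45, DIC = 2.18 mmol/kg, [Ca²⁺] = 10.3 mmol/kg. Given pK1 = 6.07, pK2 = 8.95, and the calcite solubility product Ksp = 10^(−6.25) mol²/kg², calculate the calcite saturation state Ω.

Ω = 1.18

α₂ = 1 / (1 + [H⁺]/K2 + [H⁺]²/(K1K2)) = 1 / (1 + 10^+1.50 + 10^+0.12)
   = 1 / (1 + 31.623 + 1.3183) = 1/33.941 = 0.02946
[CO3²⁻] = α₂ × DIC = 0.02946 × 2.18 = 0.06423 mmol/kg
Ksp = 10^(−6.25) = 5.623×10^-7
Ω = [Ca²⁺][CO3²⁻]/Ksp = (10.3×10^-3)(6.423×10^-5) / 5.623×10^-7 = 1.18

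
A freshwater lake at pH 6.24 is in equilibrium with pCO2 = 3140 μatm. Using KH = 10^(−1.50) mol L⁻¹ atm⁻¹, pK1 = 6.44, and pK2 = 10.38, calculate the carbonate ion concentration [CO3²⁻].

[CO3²⁻] = 0.00454 μmol/L

[CO2*] = KH · pCO2 = 10^(−1.50) × 3140×10^-6 = 9.930×10^-5 mol/L
α₀ = 1/(1 + K1/[H⁺] + K1K2/[H⁺]²) = 1/(1 + 10^-0.20 + 10^-4.34) = 0.6131
DIC = [CO2*]/α₀ = 9.930×10^-5 / 0.6131 = 0.1620 mmol/L
[CO3²⁻] = α₂·DIC; α₂ = 2.802×10^-5, so [CO3²⁻] = 2.802×10^-5 × 0.1620 = 4.54×10^-6 mmol/L = 0.00454 μmol/L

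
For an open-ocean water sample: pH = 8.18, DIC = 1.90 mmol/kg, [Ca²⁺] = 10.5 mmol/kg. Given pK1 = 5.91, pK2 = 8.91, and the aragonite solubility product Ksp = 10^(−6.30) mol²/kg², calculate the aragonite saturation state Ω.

α₂ = 1 / (1 + [H⁺]/K2 + [H⁺]²/(K1K2)) = 1 / (1 + 10^+0.73 + 10^-1.54)
   = 1 / (1 + 5.3703 + 0.028840) = 1/6.3992 = 0.1563
[CO3²⁻] = α₂ × DIC = 0.1563 × 1.90 = 0.2969 mmol/kg
Ksp = 10^(−6.30) = 5.012×10^-7
Ω = [Ca²⁺][CO3²⁻]/Ksp = (10.5×10^-3)(2.969×10^-4) / 5.012×10^-7 = 6.22

Ω = 6.22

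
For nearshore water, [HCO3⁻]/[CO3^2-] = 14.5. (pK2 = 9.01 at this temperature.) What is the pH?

From K2 = [H⁺][CO3^2-]/[HCO3⁻]:  pH = pK2 − log₁₀([HCO3⁻]/[CO3^2-])
log₁₀(14.5) = +1.161
pH = 9.01 − (+1.161) = 7.85

pH = 7.85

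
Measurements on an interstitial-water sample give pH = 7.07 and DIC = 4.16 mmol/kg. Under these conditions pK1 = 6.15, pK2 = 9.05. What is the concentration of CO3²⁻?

[CO3²⁻] = 0.0385 mmol/kg

α₂ = 1 / (1 + [H⁺]/K2 + [H⁺]²/(K1K2)) = 1 / (1 + 10^+1.98 + 10^+1.06)
   = 1 / (1 + 95.499 + 11.482) = 1/107.98 = 0.009261
[CO3²⁻] = α₂ × DIC = 0.009261 × 4.16 = 0.0385 mmol/kg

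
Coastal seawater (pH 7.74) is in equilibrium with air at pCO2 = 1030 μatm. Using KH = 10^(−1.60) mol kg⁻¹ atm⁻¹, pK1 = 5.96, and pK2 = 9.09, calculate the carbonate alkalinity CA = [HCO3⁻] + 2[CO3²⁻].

CA = 1.70 mmol/kg

[CO2*] = KH · pCO2 = 10^(−1.60) × 1030×10^-6 = 2.587×10^-5 mol/kg
α₀ = 1/(1 + K1/[H⁺] + K1K2/[H⁺]²) = 1/(1 + 10^+1.78 + 10^+0.43) = 0.01564
DIC = [CO2*]/α₀ = 2.587×10^-5 / 0.01564 = 1.654 mmol/kg
CA = (α₁ + 2α₂)·DIC = (0.9423 + 2×0.04209) × 1.654 = 1.70 mmol/kg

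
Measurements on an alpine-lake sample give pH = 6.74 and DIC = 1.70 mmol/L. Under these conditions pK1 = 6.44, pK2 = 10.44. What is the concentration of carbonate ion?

[CO3²⁻] = 0.226 μmol/L

α₂ = 1 / (1 + [H⁺]/K2 + [H⁺]²/(K1K2)) = 1 / (1 + 10^+3.70 + 10^+3.40)
   = 1 / (1 + 5011.9 + 2511.9) = 1/7524.8 = 0.0001329
[CO3²⁻] = α₂ × DIC = 0.0001329 × 1.70 = 0.000226 mmol/L = 0.226 μmol/L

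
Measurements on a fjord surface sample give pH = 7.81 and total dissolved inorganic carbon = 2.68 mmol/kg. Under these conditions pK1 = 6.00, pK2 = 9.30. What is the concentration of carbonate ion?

α₂ = 1 / (1 + [H⁺]/K2 + [H⁺]²/(K1K2)) = 1 / (1 + 10^+1.49 + 10^-0.32)
   = 1 / (1 + 30.903 + 0.47863) = 1/32.382 = 0.03088
[CO3²⁻] = α₂ × DIC = 0.03088 × 2.68 = 0.0828 mmol/kg

[CO3²⁻] = 0.0828 mmol/kg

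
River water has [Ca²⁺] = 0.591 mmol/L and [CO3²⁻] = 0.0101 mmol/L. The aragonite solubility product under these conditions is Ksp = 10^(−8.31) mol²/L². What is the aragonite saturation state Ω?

Ksp = 10^(−8.31) = 4.898×10^-9
Ω = [Ca²⁺][CO3²⁻]/Ksp = (0.591×10^-3)(0.0101×10^-3) / 4.898×10^-9 = 1.22

Ω = 1.22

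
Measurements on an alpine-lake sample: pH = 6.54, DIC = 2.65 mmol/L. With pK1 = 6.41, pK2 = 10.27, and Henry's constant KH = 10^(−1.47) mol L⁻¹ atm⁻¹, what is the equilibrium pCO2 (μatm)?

pCO2 = 3.33×10^4 μatm

α₀ = 1 / (1 + K1/[H⁺] + K1K2/[H⁺]²) = 1 / (1 + 10^+0.13 + 10^-3.60)
   = 1 / (1 + 1.3490 + 0.00025119) = 1/2.3492 = 0.4257
[CO2*] = α₀ × DIC = 0.4257 × 2.65 = 1.128 mmol/L
pCO2 = [CO2*]/KH = 1.128×10^-3 / 3.388×10^-2 = 3.33×10^4 μatm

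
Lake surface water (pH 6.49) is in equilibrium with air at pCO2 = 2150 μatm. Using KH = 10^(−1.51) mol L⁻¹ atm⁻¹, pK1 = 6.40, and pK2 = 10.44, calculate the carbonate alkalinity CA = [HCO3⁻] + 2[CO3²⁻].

[CO2*] = KH · pCO2 = 10^(−1.51) × 2150×10^-6 = 6.644×10^-5 mol/L
α₀ = 1/(1 + K1/[H⁺] + K1K2/[H⁺]²) = 1/(1 + 10^+0.09 + 10^-3.86) = 0.4483
DIC = [CO2*]/α₀ = 6.644×10^-5 / 0.4483 = 0.1482 mmol/L
CA = (α₁ + 2α₂)·DIC = (0.5516 + 2×6.189×10^-5) × 0.1482 = 0.0818 mmol/L

CA = 0.0818 mmol/L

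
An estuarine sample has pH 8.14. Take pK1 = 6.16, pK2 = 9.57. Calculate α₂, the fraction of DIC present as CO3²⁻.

α₂ = 1 / (1 + [H⁺]/K2 + [H⁺]²/(K1K2)) = 1 / (1 + 10^+1.43 + 10^-0.55)
   = 1 / (1 + 26.915 + 0.28184) = 1/28.197 = 0.03546

α₂ = 0.0355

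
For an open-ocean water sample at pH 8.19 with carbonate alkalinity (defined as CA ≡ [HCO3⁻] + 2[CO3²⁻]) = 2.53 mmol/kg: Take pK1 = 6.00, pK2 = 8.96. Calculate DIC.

CA = [HCO3⁻] + 2[CO3²⁻] = (α₁ + 2α₂)·DIC
At pH 8.19: [H⁺]/K1 = 10^-2.19 = 0.0064565, K2/[H⁺] = 10^-0.77 = 0.16982
α₁ = 1/(1 + 0.0064565 + 0.16982) = 1/1.1763 = 0.8501; α₂ = α₁·K2/[H⁺] = 0.1444
α₁ + 2α₂ = 1.1389
DIC = CA / (α₁ + 2α₂) = 2.53 / 1.1389 = 2.22 mmol/kg

DIC = 2.22 mmol/kg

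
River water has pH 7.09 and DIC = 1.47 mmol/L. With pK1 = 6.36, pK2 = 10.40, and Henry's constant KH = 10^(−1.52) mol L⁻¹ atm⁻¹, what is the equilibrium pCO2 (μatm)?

pCO2 = 7640 μatm

α₀ = 1 / (1 + K1/[H⁺] + K1K2/[H⁺]²) = 1 / (1 + 10^+0.73 + 10^-2.58)
   = 1 / (1 + 5.3703 + 0.0026303) = 1/6.3729 = 0.1569
[CO2*] = α₀ × DIC = 0.1569 × 1.47 = 0.2307 mmol/L
pCO2 = [CO2*]/KH = 2.307×10^-4 / 3.020×10^-2 = 7640 μatm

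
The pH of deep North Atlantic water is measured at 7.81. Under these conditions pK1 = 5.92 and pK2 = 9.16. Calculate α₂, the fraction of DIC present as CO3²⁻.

α₂ = 1 / (1 + [H⁺]/K2 + [H⁺]²/(K1K2)) = 1 / (1 + 10^+1.35 + 10^-0.54)
   = 1 / (1 + 22.387 + 0.28840) = 1/23.676 = 0.04224

α₂ = 0.0422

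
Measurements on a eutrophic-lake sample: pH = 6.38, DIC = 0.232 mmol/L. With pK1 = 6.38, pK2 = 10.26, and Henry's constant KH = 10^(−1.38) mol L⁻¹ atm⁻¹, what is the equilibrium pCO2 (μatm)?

α₀ = 1 / (1 + K1/[H⁺] + K1K2/[H⁺]²) = 1 / (1 + 10^+0.00 + 10^-3.88)
   = 1 / (1 + 1.0000 + 0.00013183) = 1/2.0001 = 0.5000
[CO2*] = α₀ × DIC = 0.5000 × 0.232 = 0.1160 mmol/L
pCO2 = [CO2*]/KH = 1.160×10^-4 / 4.169×10^-2 = 2780 μatm

pCO2 = 2780 μatm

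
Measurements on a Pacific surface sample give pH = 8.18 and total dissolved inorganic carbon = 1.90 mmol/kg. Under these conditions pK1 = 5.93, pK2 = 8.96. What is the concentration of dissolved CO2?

α₀ = 1 / (1 + K1/[H⁺] + K1K2/[H⁺]²) = 1 / (1 + 10^+2.25 + 10^+1.47)
   = 1 / (1 + 177.83 + 29.512) = 1/208.34 = 0.004800
[CO2*] = α₀ × DIC = 0.004800 × 1.90 = 0.00912 mmol/kg = 9.12 μmol/kg

[CO2*] = 9.12 μmol/kg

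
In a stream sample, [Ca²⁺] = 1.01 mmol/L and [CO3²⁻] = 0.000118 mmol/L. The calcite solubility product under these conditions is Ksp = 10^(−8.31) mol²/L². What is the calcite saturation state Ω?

Ω = 0.0243

Ksp = 10^(−8.31) = 4.898×10^-9
Ω = [Ca²⁺][CO3²⁻]/Ksp = (1.01×10^-3)(0.000118×10^-3) / 4.898×10^-9 = 0.0243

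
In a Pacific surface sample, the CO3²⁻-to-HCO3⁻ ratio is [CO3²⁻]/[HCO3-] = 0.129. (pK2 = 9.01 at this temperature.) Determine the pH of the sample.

pH = 8.12

From K2 = [H⁺][CO3²⁻]/[HCO3-]:  pH = pK2 + log₁₀([CO3²⁻]/[HCO3-])
log₁₀(0.129) = -0.889
pH = 9.01 + (-0.889) = 8.12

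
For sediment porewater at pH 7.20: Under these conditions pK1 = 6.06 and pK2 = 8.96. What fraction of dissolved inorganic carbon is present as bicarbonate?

α₁ = 0.918

α₁ = 1 / (1 + [H⁺]/K1 + K2/[H⁺]) = 1 / (1 + 10^-1.14 + 10^-1.76)
   = 1 / (1 + 0.072444 + 0.017378) = 1/1.0898 = 0.9176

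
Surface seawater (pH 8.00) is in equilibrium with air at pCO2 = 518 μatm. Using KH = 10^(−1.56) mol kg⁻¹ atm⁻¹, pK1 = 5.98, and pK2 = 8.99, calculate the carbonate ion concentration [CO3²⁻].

[CO2*] = KH · pCO2 = 10^(−1.56) × 518×10^-6 = 1.427×10^-5 mol/kg
α₀ = 1/(1 + K1/[H⁺] + K1K2/[H⁺]²) = 1/(1 + 10^+2.02 + 10^+1.03) = 0.008589
DIC = [CO2*]/α₀ = 1.427×10^-5 / 0.008589 = 1.661 mmol/kg
[CO3²⁻] = α₂·DIC; α₂ = 0.09203, so [CO3²⁻] = 0.09203 × 1.661 = 0.153 mmol/kg

[CO3²⁻] = 0.153 mmol/kg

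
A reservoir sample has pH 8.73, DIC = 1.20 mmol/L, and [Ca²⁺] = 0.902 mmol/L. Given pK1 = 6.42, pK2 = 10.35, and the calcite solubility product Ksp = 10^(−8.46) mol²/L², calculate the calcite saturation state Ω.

Ω = 7.28

α₂ = 1 / (1 + [H⁺]/K2 + [H⁺]²/(K1K2)) = 1 / (1 + 10^+1.62 + 10^-0.69)
   = 1 / (1 + 41.687 + 0.20417) = 1/42.891 = 0.02331
[CO3²⁻] = α₂ × DIC = 0.02331 × 1.20 = 0.02798 mmol/L
Ksp = 10^(−8.46) = 3.467×10^-9
Ω = [Ca²⁺][CO3²⁻]/Ksp = (0.902×10^-3)(2.798×10^-5) / 3.467×10^-9 = 7.28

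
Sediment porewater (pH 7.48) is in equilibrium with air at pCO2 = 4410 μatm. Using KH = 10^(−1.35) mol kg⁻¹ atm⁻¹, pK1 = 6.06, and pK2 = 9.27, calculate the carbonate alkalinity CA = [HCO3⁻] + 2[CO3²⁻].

CA = 5.35 mmol/kg

[CO2*] = KH · pCO2 = 10^(−1.35) × 4410×10^-6 = 1.970×10^-4 mol/kg
α₀ = 1/(1 + K1/[H⁺] + K1K2/[H⁺]²) = 1/(1 + 10^+1.42 + 10^-0.37) = 0.03606
DIC = [CO2*]/α₀ = 1.970×10^-4 / 0.03606 = 5.462 mmol/kg
CA = (α₁ + 2α₂)·DIC = (0.9486 + 2×0.01538) × 5.462 = 5.35 mmol/kg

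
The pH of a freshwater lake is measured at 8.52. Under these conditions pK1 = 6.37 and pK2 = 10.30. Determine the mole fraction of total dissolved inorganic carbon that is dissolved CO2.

α₀ = 0.00692

α₀ = 1 / (1 + K1/[H⁺] + K1K2/[H⁺]²) = 1 / (1 + 10^+2.15 + 10^+0.37)
   = 1 / (1 + 141.25 + 2.3442) = 1/144.60 = 0.006916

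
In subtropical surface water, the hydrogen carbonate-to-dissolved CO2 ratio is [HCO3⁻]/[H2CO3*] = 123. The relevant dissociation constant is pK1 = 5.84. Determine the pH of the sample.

pH = 7.93

From K1 = [H⁺][HCO3⁻]/[H2CO3*]:  pH = pK1 + log₁₀([HCO3⁻]/[H2CO3*])
log₁₀(123) = +2.090
pH = 5.84 + (+2.090) = 7.93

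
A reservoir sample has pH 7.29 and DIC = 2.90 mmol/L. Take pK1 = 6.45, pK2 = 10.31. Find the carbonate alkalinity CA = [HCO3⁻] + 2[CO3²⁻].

CA = 2.54 mmol/L

CA = [HCO3⁻] + 2[CO3²⁻] = (α₁ + 2α₂)·DIC
At pH 7.29: [H⁺]/K1 = 10^-0.84 = 0.14454, K2/[H⁺] = 10^-3.02 = 0.00095499
α₁ = 1/(1 + 0.14454 + 0.00095499) = 1/1.1455 = 0.8730; α₂ = α₁·K2/[H⁺] = 0.0008337
α₁ + 2α₂ = 0.8746
CA = 0.8746 × 2.90 = 2.54 mmol/L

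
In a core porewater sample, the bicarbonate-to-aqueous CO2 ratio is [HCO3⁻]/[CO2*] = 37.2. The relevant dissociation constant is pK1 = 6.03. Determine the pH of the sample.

From K1 = [H⁺][HCO3⁻]/[CO2*]:  pH = pK1 + log₁₀([HCO3⁻]/[CO2*])
log₁₀(37.2) = +1.571
pH = 6.03 + (+1.571) = 7.60

pH = 7.60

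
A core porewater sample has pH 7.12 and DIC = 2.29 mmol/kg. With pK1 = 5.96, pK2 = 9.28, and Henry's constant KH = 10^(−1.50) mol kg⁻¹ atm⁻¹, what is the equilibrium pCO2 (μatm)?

pCO2 = 4660 μatm

α₀ = 1 / (1 + K1/[H⁺] + K1K2/[H⁺]²) = 1 / (1 + 10^+1.16 + 10^-1.00)
   = 1 / (1 + 14.454 + 0.10000) = 1/15.554 = 0.06429
[CO2*] = α₀ × DIC = 0.06429 × 2.29 = 0.1472 mmol/kg
pCO2 = [CO2*]/KH = 1.472×10^-4 / 3.162×10^-2 = 4660 μatm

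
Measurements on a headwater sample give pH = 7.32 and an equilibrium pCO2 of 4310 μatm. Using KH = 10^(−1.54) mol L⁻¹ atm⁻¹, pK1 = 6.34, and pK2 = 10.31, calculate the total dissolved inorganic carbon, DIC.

[CO2*] = KH · pCO2 = 10^(−1.54) × 4310×10^-6 = 1.243×10^-4 mol/L
α₀ = 1/(1 + K1/[H⁺] + K1K2/[H⁺]²) = 1/(1 + 10^+0.98 + 10^-2.01) = 0.09470
DIC = [CO2*]/α₀ = 1.243×10^-4 / 0.09470 = 1.31 mmol/L

DIC = 1.31 mmol/L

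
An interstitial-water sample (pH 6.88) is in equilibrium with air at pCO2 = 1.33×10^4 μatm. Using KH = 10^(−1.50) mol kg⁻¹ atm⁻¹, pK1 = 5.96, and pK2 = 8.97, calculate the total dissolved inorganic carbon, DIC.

[CO2*] = KH · pCO2 = 10^(−1.50) × 1.33×10^4×10^-6 = 4.206×10^-4 mol/kg
α₀ = 1/(1 + K1/[H⁺] + K1K2/[H⁺]²) = 1/(1 + 10^+0.92 + 10^-1.17) = 0.1066
DIC = [CO2*]/α₀ = 4.206×10^-4 / 0.1066 = 3.95 mmol/kg

DIC = 3.95 mmol/kg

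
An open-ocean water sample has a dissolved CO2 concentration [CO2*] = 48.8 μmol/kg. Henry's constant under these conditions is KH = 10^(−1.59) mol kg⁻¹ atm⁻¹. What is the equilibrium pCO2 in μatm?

KH = 10^(−1.59) = 2.570×10^-2 mol kg⁻¹ atm⁻¹
pCO2 = [CO2*]/KH = 48.8×10^-6 / 2.570×10^-2 = 1.90×10^-3 atm = 1900 μatm

pCO2 = 1900 μatm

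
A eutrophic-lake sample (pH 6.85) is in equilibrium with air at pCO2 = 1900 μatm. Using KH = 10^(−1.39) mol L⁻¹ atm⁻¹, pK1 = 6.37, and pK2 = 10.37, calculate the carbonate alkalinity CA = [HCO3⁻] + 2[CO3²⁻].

CA = 0.234 mmol/L

[CO2*] = KH · pCO2 = 10^(−1.39) × 1900×10^-6 = 7.740×10^-5 mol/L
α₀ = 1/(1 + K1/[H⁺] + K1K2/[H⁺]²) = 1/(1 + 10^+0.48 + 10^-3.04) = 0.2487
DIC = [CO2*]/α₀ = 7.740×10^-5 / 0.2487 = 0.3112 mmol/L
CA = (α₁ + 2α₂)·DIC = (0.7511 + 2×0.0002268) × 0.3112 = 0.234 mmol/L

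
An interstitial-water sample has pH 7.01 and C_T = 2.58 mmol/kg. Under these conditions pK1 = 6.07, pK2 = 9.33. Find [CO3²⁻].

α₂ = 1 / (1 + [H⁺]/K2 + [H⁺]²/(K1K2)) = 1 / (1 + 10^+2.32 + 10^+1.38)
   = 1 / (1 + 208.93 + 23.988) = 1/233.92 = 0.004275
[CO3²⁻] = α₂ × DIC = 0.004275 × 2.58 = 0.0110 mmol/kg = 11.0 μmol/kg

[CO3²⁻] = 11.0 μmol/kg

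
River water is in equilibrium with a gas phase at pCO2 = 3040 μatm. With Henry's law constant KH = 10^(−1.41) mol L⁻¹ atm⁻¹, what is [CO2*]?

KH = 10^(−1.41) = 3.890×10^-2 mol L⁻¹ atm⁻¹
[CO2*] = KH · pCO2 = 3.890×10^-2 × 3040×10^-6 atm = 1.18×10^-4 mol/L

[CO2*] = 118 μmol/L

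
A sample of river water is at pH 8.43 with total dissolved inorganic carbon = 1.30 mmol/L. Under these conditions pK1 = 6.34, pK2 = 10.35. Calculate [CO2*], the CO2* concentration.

[CO2*] = 10.4 μmol/L

α₀ = 1 / (1 + K1/[H⁺] + K1K2/[H⁺]²) = 1 / (1 + 10^+2.09 + 10^+0.17)
   = 1 / (1 + 123.03 + 1.4791) = 1/125.51 = 0.007968
[CO2*] = α₀ × DIC = 0.007968 × 1.30 = 0.0104 mmol/L = 10.4 μmol/L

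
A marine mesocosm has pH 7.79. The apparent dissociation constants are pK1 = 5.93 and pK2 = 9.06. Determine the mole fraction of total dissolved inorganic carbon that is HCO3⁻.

α₁ = 1 / (1 + [H⁺]/K1 + K2/[H⁺]) = 1 / (1 + 10^-1.86 + 10^-1.27)
   = 1 / (1 + 0.013804 + 0.053703) = 1/1.0675 = 0.9368

α₁ = 0.937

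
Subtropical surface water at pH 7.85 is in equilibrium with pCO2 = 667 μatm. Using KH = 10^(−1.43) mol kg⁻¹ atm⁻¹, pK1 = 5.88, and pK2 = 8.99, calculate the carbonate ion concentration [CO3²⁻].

[CO3²⁻] = 0.168 mmol/kg

[CO2*] = KH · pCO2 = 10^(−1.43) × 667×10^-6 = 2.478×10^-5 mol/kg
α₀ = 1/(1 + K1/[H⁺] + K1K2/[H⁺]²) = 1/(1 + 10^+1.97 + 10^+0.83) = 0.009893
DIC = [CO2*]/α₀ = 2.478×10^-5 / 0.009893 = 2.505 mmol/kg
[CO3²⁻] = α₂·DIC; α₂ = 0.06688, so [CO3²⁻] = 0.06688 × 2.505 = 0.168 mmol/kg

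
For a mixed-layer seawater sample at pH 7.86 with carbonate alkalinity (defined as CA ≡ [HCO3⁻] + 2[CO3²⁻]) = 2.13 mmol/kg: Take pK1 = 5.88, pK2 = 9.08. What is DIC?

CA = [HCO3⁻] + 2[CO3²⁻] = (α₁ + 2α₂)·DIC
At pH 7.86: [H⁺]/K1 = 10^-1.98 = 0.010471, K2/[H⁺] = 10^-1.22 = 0.060256
α₁ = 1/(1 + 0.010471 + 0.060256) = 1/1.0707 = 0.9339; α₂ = α₁·K2/[H⁺] = 0.05628
α₁ + 2α₂ = 1.0465
DIC = CA / (α₁ + 2α₂) = 2.13 / 1.0465 = 2.04 mmol/kg

DIC = 2.04 mmol/kg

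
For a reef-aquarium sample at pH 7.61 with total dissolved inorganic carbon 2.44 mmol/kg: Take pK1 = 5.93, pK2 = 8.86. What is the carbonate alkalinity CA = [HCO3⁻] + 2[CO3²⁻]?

CA = 2.52 mmol/kg

CA = [HCO3⁻] + 2[CO3²⁻] = (α₁ + 2α₂)·DIC
At pH 7.61: [H⁺]/K1 = 10^-1.68 = 0.020893, K2/[H⁺] = 10^-1.25 = 0.056234
α₁ = 1/(1 + 0.020893 + 0.056234) = 1/1.0771 = 0.9284; α₂ = α₁·K2/[H⁺] = 0.05221
α₁ + 2α₂ = 1.0328
CA = 1.0328 × 2.44 = 2.52 mmol/kg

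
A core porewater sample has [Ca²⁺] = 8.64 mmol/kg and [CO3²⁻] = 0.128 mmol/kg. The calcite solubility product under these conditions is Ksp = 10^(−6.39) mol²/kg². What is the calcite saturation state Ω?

Ksp = 10^(−6.39) = 4.074×10^-7
Ω = [Ca²⁺][CO3²⁻]/Ksp = (8.64×10^-3)(0.128×10^-3) / 4.074×10^-7 = 2.71

Ω = 2.71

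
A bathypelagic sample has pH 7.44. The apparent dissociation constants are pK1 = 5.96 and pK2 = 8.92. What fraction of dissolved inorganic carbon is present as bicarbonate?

α₁ = 1 / (1 + [H⁺]/K1 + K2/[H⁺]) = 1 / (1 + 10^-1.48 + 10^-1.48)
   = 1 / (1 + 0.033113 + 0.033113) = 1/1.0662 = 0.9379

α₁ = 0.938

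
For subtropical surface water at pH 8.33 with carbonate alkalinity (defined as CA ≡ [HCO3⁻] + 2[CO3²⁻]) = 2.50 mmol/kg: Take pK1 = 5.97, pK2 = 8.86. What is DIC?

DIC = 2.04 mmol/kg

CA = [HCO3⁻] + 2[CO3²⁻] = (α₁ + 2α₂)·DIC
At pH 8.33: [H⁺]/K1 = 10^-2.36 = 0.0043652, K2/[H⁺] = 10^-0.53 = 0.29512
α₁ = 1/(1 + 0.0043652 + 0.29512) = 1/1.2995 = 0.7695; α₂ = α₁·K2/[H⁺] = 0.2271
α₁ + 2α₂ = 1.2237
DIC = CA / (α₁ + 2α₂) = 2.50 / 1.2237 = 2.04 mmol/kg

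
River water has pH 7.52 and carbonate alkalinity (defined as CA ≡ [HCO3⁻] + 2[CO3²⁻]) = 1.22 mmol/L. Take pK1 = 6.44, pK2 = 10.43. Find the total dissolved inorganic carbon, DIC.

CA = [HCO3⁻] + 2[CO3²⁻] = (α₁ + 2α₂)·DIC
At pH 7.52: [H⁺]/K1 = 10^-1.08 = 0.083176, K2/[H⁺] = 10^-2.91 = 0.0012303
α₁ = 1/(1 + 0.083176 + 0.0012303) = 1/1.0844 = 0.9222; α₂ = α₁·K2/[H⁺] = 0.001135
α₁ + 2α₂ = 0.9244
DIC = CA / (α₁ + 2α₂) = 1.22 / 0.9244 = 1.32 mmol/L

DIC = 1.32 mmol/L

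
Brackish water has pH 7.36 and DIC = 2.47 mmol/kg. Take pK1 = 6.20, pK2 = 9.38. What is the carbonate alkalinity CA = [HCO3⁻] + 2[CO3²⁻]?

CA = 2.33 mmol/kg

CA = [HCO3⁻] + 2[CO3²⁻] = (α₁ + 2α₂)·DIC
At pH 7.36: [H⁺]/K1 = 10^-1.16 = 0.069183, K2/[H⁺] = 10^-2.02 = 0.0095499
α₁ = 1/(1 + 0.069183 + 0.0095499) = 1/1.0787 = 0.9270; α₂ = α₁·K2/[H⁺] = 0.008853
α₁ + 2α₂ = 0.9447
CA = 0.9447 × 2.47 = 2.33 mmol/kg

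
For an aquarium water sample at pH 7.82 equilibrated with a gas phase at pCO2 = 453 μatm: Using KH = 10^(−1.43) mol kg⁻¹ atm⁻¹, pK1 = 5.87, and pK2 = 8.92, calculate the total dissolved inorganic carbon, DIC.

[CO2*] = KH · pCO2 = 10^(−1.43) × 453×10^-6 = 1.683×10^-5 mol/kg
α₀ = 1/(1 + K1/[H⁺] + K1K2/[H⁺]²) = 1/(1 + 10^+1.95 + 10^+0.85) = 0.01029
DIC = [CO2*]/α₀ = 1.683×10^-5 / 0.01029 = 1.64 mmol/kg

DIC = 1.64 mmol/kg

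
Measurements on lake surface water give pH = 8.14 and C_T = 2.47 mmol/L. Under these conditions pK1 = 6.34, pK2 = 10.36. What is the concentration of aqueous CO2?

[CO2*] = 0.0383 mmol/L

α₀ = 1 / (1 + K1/[H⁺] + K1K2/[H⁺]²) = 1 / (1 + 10^+1.80 + 10^-0.42)
   = 1 / (1 + 63.096 + 0.38019) = 1/64.476 = 0.01551
[CO2*] = α₀ × DIC = 0.01551 × 2.47 = 0.0383 mmol/L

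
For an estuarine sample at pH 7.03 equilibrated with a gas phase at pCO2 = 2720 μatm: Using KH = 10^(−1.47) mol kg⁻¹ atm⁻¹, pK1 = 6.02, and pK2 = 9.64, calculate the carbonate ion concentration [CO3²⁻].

[CO2*] = KH · pCO2 = 10^(−1.47) × 2720×10^-6 = 9.217×10^-5 mol/kg
α₀ = 1/(1 + K1/[H⁺] + K1K2/[H⁺]²) = 1/(1 + 10^+1.01 + 10^-1.60) = 0.08883
DIC = [CO2*]/α₀ = 9.217×10^-5 / 0.08883 = 1.038 mmol/kg
[CO3²⁻] = α₂·DIC; α₂ = 0.002231, so [CO3²⁻] = 0.002231 × 1.038 = 0.00232 mmol/kg = 2.32 μmol/kg

[CO3²⁻] = 2.32 μmol/kg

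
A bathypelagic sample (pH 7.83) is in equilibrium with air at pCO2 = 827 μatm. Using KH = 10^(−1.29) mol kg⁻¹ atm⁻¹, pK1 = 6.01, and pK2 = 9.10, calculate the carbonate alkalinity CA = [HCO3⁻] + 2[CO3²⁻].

CA = 3.10 mmol/kg

[CO2*] = KH · pCO2 = 10^(−1.29) × 827×10^-6 = 4.241×10^-5 mol/kg
α₀ = 1/(1 + K1/[H⁺] + K1K2/[H⁺]²) = 1/(1 + 10^+1.82 + 10^+0.55) = 0.01416
DIC = [CO2*]/α₀ = 4.241×10^-5 / 0.01416 = 2.995 mmol/kg
CA = (α₁ + 2α₂)·DIC = (0.9356 + 2×0.05024) × 2.995 = 3.10 mmol/kg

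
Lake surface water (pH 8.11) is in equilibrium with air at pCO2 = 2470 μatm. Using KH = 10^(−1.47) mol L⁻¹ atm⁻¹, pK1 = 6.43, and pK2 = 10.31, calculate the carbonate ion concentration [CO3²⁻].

[CO3²⁻] = 0.0253 mmol/L

[CO2*] = KH · pCO2 = 10^(−1.47) × 2470×10^-6 = 8.369×10^-5 mol/L
α₀ = 1/(1 + K1/[H⁺] + K1K2/[H⁺]²) = 1/(1 + 10^+1.68 + 10^-0.52) = 0.02034
DIC = [CO2*]/α₀ = 8.369×10^-5 / 0.02034 = 4.115 mmol/L
[CO3²⁻] = α₂·DIC; α₂ = 0.006142, so [CO3²⁻] = 0.006142 × 4.115 = 0.0253 mmol/L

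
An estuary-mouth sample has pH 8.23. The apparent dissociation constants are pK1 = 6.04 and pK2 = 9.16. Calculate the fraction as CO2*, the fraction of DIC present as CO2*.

α₀ = 0.00574

α₀ = 1 / (1 + K1/[H⁺] + K1K2/[H⁺]²) = 1 / (1 + 10^+2.19 + 10^+1.26)
   = 1 / (1 + 154.88 + 18.197) = 1/174.08 = 0.005745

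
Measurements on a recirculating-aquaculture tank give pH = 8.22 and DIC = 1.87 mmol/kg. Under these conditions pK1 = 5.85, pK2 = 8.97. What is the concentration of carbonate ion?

α₂ = 1 / (1 + [H⁺]/K2 + [H⁺]²/(K1K2)) = 1 / (1 + 10^+0.75 + 10^-1.62)
   = 1 / (1 + 5.6234 + 0.023988) = 1/6.6474 = 0.1504
[CO3²⁻] = α₂ × DIC = 0.1504 × 1.87 = 0.281 mmol/kg

[CO3²⁻] = 0.281 mmol/kg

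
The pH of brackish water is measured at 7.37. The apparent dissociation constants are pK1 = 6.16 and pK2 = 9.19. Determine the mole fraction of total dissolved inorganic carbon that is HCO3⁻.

α₁ = 1 / (1 + [H⁺]/K1 + K2/[H⁺]) = 1 / (1 + 10^-1.21 + 10^-1.82)
   = 1 / (1 + 0.061660 + 0.015136) = 1/1.0768 = 0.9287

α₁ = 0.929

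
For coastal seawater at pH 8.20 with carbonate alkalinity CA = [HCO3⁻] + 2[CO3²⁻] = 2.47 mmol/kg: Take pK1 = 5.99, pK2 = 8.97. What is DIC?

DIC = 2.17 mmol/kg

CA = [HCO3⁻] + 2[CO3²⁻] = (α₁ + 2α₂)·DIC
At pH 8.20: [H⁺]/K1 = 10^-2.21 = 0.0061660, K2/[H⁺] = 10^-0.77 = 0.16982
α₁ = 1/(1 + 0.0061660 + 0.16982) = 1/1.1760 = 0.8503; α₂ = α₁·K2/[H⁺] = 0.1444
α₁ + 2α₂ = 1.1392
DIC = CA / (α₁ + 2α₂) = 2.47 / 1.1392 = 2.17 mmol/kg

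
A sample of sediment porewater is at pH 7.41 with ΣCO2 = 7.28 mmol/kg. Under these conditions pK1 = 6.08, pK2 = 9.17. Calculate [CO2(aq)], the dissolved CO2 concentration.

[CO2*] = 0.320 mmol/kg

α₀ = 1 / (1 + K1/[H⁺] + K1K2/[H⁺]²) = 1 / (1 + 10^+1.33 + 10^-0.43)
   = 1 / (1 + 21.380 + 0.37154) = 1/22.751 = 0.04395
[CO2*] = α₀ × DIC = 0.04395 × 7.28 = 0.320 mmol/kg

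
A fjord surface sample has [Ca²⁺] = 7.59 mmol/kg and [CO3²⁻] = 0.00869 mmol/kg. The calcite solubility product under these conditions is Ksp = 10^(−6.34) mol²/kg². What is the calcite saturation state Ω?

Ksp = 10^(−6.34) = 4.571×10^-7
Ω = [Ca²⁺][CO3²⁻]/Ksp = (7.59×10^-3)(0.00869×10^-3) / 4.571×10^-7 = 0.144

Ω = 0.144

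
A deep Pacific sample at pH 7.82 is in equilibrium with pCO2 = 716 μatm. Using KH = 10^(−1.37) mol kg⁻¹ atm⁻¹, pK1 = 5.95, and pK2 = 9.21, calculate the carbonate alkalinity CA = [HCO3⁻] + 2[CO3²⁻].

CA = 2.45 mmol/kg

[CO2*] = KH · pCO2 = 10^(−1.37) × 716×10^-6 = 3.054×10^-5 mol/kg
α₀ = 1/(1 + K1/[H⁺] + K1K2/[H⁺]²) = 1/(1 + 10^+1.87 + 10^+0.48) = 0.01280
DIC = [CO2*]/α₀ = 3.054×10^-5 / 0.01280 = 2.387 mmol/kg
CA = (α₁ + 2α₂)·DIC = (0.9486 + 2×0.03864) × 2.387 = 2.45 mmol/kg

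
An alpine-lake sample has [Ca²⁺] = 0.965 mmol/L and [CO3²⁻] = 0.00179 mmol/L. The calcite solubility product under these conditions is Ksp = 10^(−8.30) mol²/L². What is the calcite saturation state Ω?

Ksp = 10^(−8.30) = 5.012×10^-9
Ω = [Ca²⁺][CO3²⁻]/Ksp = (0.965×10^-3)(0.00179×10^-3) / 5.012×10^-9 = 0.345

Ω = 0.345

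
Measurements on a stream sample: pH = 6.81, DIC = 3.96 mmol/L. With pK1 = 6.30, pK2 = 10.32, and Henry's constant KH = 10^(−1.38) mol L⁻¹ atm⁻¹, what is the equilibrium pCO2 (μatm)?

pCO2 = 2.24×10^4 μatm

α₀ = 1 / (1 + K1/[H⁺] + K1K2/[H⁺]²) = 1 / (1 + 10^+0.51 + 10^-3.00)
   = 1 / (1 + 3.2359 + 0.0010000) = 1/4.2369 = 0.2360
[CO2*] = α₀ × DIC = 0.2360 × 3.96 = 0.9346 mmol/L
pCO2 = [CO2*]/KH = 9.346×10^-4 / 4.169×10^-2 = 2.24×10^4 μatm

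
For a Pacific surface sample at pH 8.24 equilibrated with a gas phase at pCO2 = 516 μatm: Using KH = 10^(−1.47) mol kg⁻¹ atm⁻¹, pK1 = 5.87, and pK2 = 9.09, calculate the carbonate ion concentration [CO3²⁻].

[CO2*] = KH · pCO2 = 10^(−1.47) × 516×10^-6 = 1.748×10^-5 mol/kg
α₀ = 1/(1 + K1/[H⁺] + K1K2/[H⁺]²) = 1/(1 + 10^+2.37 + 10^+1.52) = 0.003724
DIC = [CO2*]/α₀ = 1.748×10^-5 / 0.003724 = 4.695 mmol/kg
[CO3²⁻] = α₂·DIC; α₂ = 0.1233, so [CO3²⁻] = 0.1233 × 4.695 = 0.579 mmol/kg

[CO3²⁻] = 0.579 mmol/kg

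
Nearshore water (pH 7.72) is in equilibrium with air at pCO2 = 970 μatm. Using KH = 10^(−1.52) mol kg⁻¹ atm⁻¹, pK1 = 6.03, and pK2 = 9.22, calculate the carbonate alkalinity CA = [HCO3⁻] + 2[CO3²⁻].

[CO2*] = KH · pCO2 = 10^(−1.52) × 970×10^-6 = 2.929×10^-5 mol/kg
α₀ = 1/(1 + K1/[H⁺] + K1K2/[H⁺]²) = 1/(1 + 10^+1.69 + 10^+0.19) = 0.01941
DIC = [CO2*]/α₀ = 2.929×10^-5 / 0.01941 = 1.509 mmol/kg
CA = (α₁ + 2α₂)·DIC = (0.9505 + 2×0.03006) × 1.509 = 1.53 mmol/kg

CA = 1.53 mmol/kg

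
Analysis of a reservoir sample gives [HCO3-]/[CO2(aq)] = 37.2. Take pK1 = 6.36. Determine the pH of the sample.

From K1 = [H⁺][HCO3-]/[CO2(aq)]:  pH = pK1 + log₁₀([HCO3-]/[CO2(aq)])
log₁₀(37.2) = +1.571
pH = 6.36 + (+1.571) = 7.93

pH = 7.93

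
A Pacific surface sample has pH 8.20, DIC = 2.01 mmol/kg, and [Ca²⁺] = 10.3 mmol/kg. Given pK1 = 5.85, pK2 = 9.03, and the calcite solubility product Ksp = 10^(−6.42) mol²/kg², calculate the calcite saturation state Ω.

α₂ = 1 / (1 + [H⁺]/K2 + [H⁺]²/(K1K2)) = 1 / (1 + 10^+0.83 + 10^-1.52)
   = 1 / (1 + 6.7608 + 0.030200) = 1/7.7910 = 0.1284
[CO3²⁻] = α₂ × DIC = 0.1284 × 2.01 = 0.2580 mmol/kg
Ksp = 10^(−6.42) = 3.802×10^-7
Ω = [Ca²⁺][CO3²⁻]/Ksp = (10.3×10^-3)(2.580×10^-4) / 3.802×10^-7 = 6.99

Ω = 6.99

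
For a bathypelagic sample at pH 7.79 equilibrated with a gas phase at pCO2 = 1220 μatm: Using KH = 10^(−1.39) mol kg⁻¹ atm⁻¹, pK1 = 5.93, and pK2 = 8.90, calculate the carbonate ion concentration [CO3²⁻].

[CO2*] = KH · pCO2 = 10^(−1.39) × 1220×10^-6 = 4.970×10^-5 mol/kg
α₀ = 1/(1 + K1/[H⁺] + K1K2/[H⁺]²) = 1/(1 + 10^+1.86 + 10^+0.75) = 0.01265
DIC = [CO2*]/α₀ = 4.970×10^-5 / 0.01265 = 3.930 mmol/kg
[CO3²⁻] = α₂·DIC; α₂ = 0.07112, so [CO3²⁻] = 0.07112 × 3.930 = 0.279 mmol/kg

[CO3²⁻] = 0.279 mmol/kg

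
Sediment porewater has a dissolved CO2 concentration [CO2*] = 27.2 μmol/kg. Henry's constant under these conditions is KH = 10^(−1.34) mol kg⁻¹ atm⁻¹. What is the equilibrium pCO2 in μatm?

KH = 10^(−1.34) = 4.571×10^-2 mol kg⁻¹ atm⁻¹
pCO2 = [CO2*]/KH = 27.2×10^-6 / 4.571×10^-2 = 5.95×10^-4 atm = 595 μatm

pCO2 = 595 μatm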